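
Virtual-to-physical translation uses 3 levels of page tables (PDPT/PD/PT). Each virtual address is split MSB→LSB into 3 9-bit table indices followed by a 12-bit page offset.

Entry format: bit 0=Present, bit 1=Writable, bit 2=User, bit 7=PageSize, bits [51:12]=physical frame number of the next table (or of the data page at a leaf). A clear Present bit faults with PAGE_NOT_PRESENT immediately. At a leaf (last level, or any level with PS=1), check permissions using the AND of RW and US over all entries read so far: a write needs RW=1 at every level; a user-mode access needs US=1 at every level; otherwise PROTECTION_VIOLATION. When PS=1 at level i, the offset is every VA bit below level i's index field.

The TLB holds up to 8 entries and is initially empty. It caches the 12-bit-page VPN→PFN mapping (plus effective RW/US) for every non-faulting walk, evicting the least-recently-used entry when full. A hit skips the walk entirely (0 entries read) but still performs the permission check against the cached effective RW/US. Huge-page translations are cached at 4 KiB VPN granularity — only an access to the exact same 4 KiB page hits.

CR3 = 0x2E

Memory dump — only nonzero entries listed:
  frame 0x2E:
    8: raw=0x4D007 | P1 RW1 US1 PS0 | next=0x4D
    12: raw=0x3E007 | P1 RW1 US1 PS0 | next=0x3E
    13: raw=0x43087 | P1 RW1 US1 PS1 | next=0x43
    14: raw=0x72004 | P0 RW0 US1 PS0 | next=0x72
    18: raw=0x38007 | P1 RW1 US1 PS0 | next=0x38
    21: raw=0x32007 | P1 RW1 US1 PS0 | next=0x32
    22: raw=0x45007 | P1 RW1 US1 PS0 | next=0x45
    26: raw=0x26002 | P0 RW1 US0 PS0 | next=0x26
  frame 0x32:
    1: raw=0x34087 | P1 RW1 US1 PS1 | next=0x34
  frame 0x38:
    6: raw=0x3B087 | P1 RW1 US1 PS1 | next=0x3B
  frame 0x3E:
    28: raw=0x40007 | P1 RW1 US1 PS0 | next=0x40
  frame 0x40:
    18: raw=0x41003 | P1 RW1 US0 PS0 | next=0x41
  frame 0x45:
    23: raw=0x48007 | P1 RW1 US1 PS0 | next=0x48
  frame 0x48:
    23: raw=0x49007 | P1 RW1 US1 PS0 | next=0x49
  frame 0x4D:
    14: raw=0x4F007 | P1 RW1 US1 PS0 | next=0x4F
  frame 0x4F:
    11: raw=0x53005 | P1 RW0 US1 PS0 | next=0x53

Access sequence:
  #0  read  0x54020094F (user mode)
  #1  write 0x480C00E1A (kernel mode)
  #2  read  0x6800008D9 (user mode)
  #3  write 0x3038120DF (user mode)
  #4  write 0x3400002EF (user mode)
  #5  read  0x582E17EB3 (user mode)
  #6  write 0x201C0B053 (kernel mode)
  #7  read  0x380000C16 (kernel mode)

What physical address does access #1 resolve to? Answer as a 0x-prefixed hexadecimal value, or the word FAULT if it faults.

Trace:
#0 VA=0x54020094F (r,user):
  L0 @0x2E[21] → 0x32007  P=1,RW=1,US=1,PS=0
  L1 @0x32[1] → 0x34087  P=1,RW=1,US=1,PS=1
  ⇒ phys 0x3494F (huge @L1)  [2 reads]
#1 VA=0x480C00E1A (w,kernel):
  L0 @0x2E[18] → 0x38007  P=1,RW=1,US=1,PS=0
  L1 @0x38[6] → 0x3B087  P=1,RW=1,US=1,PS=1
  ⇒ phys 0x3BE1A (huge @L1)  [2 reads]
#2 VA=0x6800008D9 (r,user):
  L0 @0x2E[26] → 0x26002  P=0,RW=1,US=0,PS=0
  ⇒ fault: PAGE_NOT_PRESENT  — 1 lookups
#3 VA=0x3038120DF (w,user):
  L0 @0x2E[12] → 0x3E007  P=1,RW=1,US=1,PS=0
  L1 @0x3E[28] → 0x40007  P=1,RW=1,US=1,PS=0
  L2 @0x40[18] → 0x41003  P=1,RW=1,US=0,PS=0
  ⇒ fault: PROTECTION_VIOLATION  — 3 lookups
#4 VA=0x3400002EF (w,user):
  L0 @0x2E[13] → 0x43087  P=1,RW=1,US=1,PS=1
  ⇒ phys 0x432EF (huge @L0)  [1 reads]
#5 VA=0x582E17EB3 (r,user):
  L0 @0x2E[22] → 0x45007  P=1,RW=1,US=1,PS=0
  L1 @0x45[23] → 0x48007  P=1,RW=1,US=1,PS=0
  L2 @0x48[23] → 0x49007  P=1,RW=1,US=1,PS=0
  ⇒ phys 0x49EB3  [3 reads]
#6 VA=0x201C0B053 (w,kernel):
  L0 @0x2E[8] → 0x4D007  P=1,RW=1,US=1,PS=0
  L1 @0x4D[14] → 0x4F007  P=1,RW=1,US=1,PS=0
  L2 @0x4F[11] → 0x53005  P=1,RW=0,US=1,PS=0
  ⇒ fault: PROTECTION_VIOLATION  — 3 lookups
#7 VA=0x380000C16 (r,kernel):
  L0 @0x2E[14] → 0x72004  P=0,RW=0,US=1,PS=0
  ⇒ fault: PAGE_NOT_PRESENT  — 1 lookups

Access #1 PA: 0x3BE1A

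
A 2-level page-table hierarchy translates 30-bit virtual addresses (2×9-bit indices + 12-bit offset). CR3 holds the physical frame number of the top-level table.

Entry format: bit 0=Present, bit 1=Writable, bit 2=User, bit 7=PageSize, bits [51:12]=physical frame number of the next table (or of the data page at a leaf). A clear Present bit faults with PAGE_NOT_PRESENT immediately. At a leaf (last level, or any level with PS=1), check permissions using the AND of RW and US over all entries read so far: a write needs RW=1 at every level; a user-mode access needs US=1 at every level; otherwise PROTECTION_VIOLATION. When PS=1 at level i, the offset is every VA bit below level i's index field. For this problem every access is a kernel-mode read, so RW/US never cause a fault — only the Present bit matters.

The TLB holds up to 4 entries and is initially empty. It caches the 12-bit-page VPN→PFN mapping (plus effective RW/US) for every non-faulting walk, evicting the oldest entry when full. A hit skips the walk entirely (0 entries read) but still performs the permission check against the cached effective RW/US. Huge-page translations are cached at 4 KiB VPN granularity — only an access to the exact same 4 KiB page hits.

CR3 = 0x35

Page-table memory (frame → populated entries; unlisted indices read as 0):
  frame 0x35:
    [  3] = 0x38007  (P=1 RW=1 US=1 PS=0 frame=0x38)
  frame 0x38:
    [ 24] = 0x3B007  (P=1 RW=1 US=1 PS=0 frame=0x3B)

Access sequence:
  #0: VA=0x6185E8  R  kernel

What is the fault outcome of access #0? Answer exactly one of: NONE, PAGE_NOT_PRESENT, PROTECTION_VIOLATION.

Trace:
#0 VA=0x6185E8 (r,kernel):
  L0: frame=0x35 idx=3 entry=0x38007 [P=1 RW=1 US=1 PS=0]
  L1: frame=0x38 idx=24 entry=0x3B007 [P=1 RW=1 US=1 PS=0]
  ✓ 0x3B5E8  — 2 lookups

Access #0 fault: NONE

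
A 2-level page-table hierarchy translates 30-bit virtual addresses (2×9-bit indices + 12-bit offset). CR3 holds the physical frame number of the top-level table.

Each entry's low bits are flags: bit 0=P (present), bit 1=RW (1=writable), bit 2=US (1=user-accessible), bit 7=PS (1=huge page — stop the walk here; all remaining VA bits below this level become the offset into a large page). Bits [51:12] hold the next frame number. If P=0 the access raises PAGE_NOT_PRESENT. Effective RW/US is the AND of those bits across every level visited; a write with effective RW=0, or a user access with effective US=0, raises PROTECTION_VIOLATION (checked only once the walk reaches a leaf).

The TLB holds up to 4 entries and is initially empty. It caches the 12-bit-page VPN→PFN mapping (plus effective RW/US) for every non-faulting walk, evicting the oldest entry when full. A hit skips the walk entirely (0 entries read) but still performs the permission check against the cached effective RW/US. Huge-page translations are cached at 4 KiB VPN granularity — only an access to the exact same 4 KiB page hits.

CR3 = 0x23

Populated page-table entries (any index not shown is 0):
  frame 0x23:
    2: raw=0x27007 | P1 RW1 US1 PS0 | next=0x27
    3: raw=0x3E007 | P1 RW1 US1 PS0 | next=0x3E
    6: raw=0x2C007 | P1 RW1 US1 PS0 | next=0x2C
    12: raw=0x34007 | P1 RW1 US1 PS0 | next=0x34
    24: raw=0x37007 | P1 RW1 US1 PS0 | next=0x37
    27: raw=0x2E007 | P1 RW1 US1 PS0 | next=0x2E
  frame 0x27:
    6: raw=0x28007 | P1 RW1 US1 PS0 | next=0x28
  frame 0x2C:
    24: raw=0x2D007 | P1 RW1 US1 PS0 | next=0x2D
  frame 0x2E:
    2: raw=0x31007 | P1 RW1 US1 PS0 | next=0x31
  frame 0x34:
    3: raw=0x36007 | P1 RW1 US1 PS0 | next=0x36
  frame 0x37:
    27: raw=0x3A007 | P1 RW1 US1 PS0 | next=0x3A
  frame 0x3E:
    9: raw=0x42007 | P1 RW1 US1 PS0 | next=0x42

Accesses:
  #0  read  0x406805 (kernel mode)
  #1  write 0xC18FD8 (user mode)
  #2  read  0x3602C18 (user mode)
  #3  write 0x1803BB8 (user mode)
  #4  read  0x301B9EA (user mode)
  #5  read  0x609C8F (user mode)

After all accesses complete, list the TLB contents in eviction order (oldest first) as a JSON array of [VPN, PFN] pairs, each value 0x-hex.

Trace:
#0 VA=0x406805 (r,kernel):
  lvl0: tbl 0x23, slot 2 ⇒ 0x27007 (P1/RW1/US1/PS0)
  lvl1: tbl 0x27, slot 6 ⇒ 0x28007 (P1/RW1/US1/PS0)
  ✓ 0x28805  — 2 lookups
#1 VA=0xC18FD8 (w,user):
  lvl0: tbl 0x23, slot 6 ⇒ 0x2C007 (P1/RW1/US1/PS0)
  lvl1: tbl 0x2C, slot 24 ⇒ 0x2D007 (P1/RW1/US1/PS0)
  ✓ 0x2DFD8  — 2 lookups
#2 VA=0x3602C18 (r,user):
  lvl0: tbl 0x23, slot 27 ⇒ 0x2E007 (P1/RW1/US1/PS0)
  lvl1: tbl 0x2E, slot 2 ⇒ 0x31007 (P1/RW1/US1/PS0)
  ✓ 0x31C18  — 2 lookups
#3 VA=0x1803BB8 (w,user):
  lvl0: tbl 0x23, slot 12 ⇒ 0x34007 (P1/RW1/US1/PS0)
  lvl1: tbl 0x34, slot 3 ⇒ 0x36007 (P1/RW1/US1/PS0)
  ✓ 0x36BB8  — 2 lookups
#4 VA=0x301B9EA (r,user):
  lvl0: tbl 0x23, slot 24 ⇒ 0x37007 (P1/RW1/US1/PS0)
  lvl1: tbl 0x37, slot 27 ⇒ 0x3A007 (P1/RW1/US1/PS0)
  ✓ 0x3A9EA  — 2 lookups
#5 VA=0x609C8F (r,user):
  lvl0: tbl 0x23, slot 3 ⇒ 0x3E007 (P1/RW1/US1/PS0)
  lvl1: tbl 0x3E, slot 9 ⇒ 0x42007 (P1/RW1/US1/PS0)
  ✓ 0x42C8F  — 2 lookups

TLB: [["0x3602", "0x31"], ["0x1803", "0x36"], ["0x301B", "0x3A"], ["0x609", "0x42"]]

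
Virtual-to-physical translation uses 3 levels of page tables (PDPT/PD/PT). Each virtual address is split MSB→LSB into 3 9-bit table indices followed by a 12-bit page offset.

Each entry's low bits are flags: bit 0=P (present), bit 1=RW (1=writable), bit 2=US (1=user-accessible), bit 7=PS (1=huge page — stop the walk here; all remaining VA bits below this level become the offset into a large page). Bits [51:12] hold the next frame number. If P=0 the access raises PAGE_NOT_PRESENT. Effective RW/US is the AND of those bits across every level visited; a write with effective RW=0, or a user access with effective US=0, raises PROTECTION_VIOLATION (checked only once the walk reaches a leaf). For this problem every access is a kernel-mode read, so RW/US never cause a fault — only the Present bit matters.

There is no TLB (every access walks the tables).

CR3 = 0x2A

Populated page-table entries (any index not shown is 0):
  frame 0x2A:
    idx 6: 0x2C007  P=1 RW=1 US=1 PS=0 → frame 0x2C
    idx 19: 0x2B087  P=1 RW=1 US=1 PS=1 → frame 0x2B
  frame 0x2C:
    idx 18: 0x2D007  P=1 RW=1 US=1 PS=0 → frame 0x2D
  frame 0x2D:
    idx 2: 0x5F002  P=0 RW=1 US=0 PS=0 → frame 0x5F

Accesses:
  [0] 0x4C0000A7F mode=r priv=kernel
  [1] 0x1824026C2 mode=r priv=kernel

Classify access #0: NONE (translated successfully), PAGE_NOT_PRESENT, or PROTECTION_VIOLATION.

Walk each access:
#0 VA=0x4C0000A7F (r,kernel):
  lvl0: tbl 0x2A, slot 19 ⇒ 0x2B087 (P1/RW1/US1/PS1)
  ✓ 0x2BA7F (huge @L0)  — 1 lookups
#1 VA=0x1824026C2 (r,kernel):
  lvl0: tbl 0x2A, slot 6 ⇒ 0x2C007 (P1/RW1/US1/PS0)
  lvl1: tbl 0x2C, slot 18 ⇒ 0x2D007 (P1/RW1/US1/PS0)
  lvl2: tbl 0x2D, slot 2 ⇒ 0x5F002 (P0/RW1/US0/PS0)
  → PAGE_NOT_PRESENT  (3 entries read)

Access #0 fault: NONE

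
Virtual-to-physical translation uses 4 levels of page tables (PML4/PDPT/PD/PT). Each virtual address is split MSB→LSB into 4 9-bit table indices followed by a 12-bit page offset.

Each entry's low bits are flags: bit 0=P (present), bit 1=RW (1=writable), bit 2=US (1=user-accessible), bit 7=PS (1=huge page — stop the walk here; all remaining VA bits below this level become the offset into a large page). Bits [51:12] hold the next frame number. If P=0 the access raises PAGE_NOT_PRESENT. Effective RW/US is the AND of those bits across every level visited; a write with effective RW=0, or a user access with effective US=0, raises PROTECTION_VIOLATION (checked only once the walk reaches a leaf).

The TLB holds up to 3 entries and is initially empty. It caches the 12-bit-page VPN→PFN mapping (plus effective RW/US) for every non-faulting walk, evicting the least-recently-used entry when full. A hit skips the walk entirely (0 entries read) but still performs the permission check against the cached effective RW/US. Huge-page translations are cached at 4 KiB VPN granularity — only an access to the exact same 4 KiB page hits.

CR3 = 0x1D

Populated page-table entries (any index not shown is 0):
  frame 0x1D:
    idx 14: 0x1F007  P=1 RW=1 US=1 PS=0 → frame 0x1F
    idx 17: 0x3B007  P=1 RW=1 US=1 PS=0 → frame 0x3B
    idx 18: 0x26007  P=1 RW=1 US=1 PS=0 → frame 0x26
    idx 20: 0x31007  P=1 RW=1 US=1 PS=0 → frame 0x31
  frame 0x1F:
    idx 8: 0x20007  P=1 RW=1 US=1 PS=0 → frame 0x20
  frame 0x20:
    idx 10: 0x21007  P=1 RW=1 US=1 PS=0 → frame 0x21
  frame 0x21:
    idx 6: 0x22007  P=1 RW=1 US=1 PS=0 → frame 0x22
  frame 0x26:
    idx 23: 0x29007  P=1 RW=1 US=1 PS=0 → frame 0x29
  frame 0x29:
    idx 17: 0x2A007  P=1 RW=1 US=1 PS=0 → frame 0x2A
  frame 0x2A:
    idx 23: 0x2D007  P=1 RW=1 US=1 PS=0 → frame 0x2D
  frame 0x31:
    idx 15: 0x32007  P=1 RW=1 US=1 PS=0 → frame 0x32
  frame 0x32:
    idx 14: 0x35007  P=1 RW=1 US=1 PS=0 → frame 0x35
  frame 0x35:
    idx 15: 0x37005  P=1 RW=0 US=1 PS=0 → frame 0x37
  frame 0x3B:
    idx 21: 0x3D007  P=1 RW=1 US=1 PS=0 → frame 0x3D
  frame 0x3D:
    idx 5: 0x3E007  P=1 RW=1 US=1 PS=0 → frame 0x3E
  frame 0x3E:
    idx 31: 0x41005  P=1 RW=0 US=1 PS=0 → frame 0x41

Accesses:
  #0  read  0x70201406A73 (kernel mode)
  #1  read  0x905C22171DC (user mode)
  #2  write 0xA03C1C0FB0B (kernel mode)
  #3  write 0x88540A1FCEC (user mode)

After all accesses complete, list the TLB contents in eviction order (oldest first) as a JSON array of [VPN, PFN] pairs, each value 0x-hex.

Walk each access:
#0 VA=0x70201406A73 (r,kernel):
  lvl0: tbl 0x1D, slot 14 ⇒ 0x1F007 (P1/RW1/US1/PS0)
  lvl1: tbl 0x1F, slot 8 ⇒ 0x20007 (P1/RW1/US1/PS0)
  lvl2: tbl 0x20, slot 10 ⇒ 0x21007 (P1/RW1/US1/PS0)
  lvl3: tbl 0x21, slot 6 ⇒ 0x22007 (P1/RW1/US1/PS0)
  ⇒ phys 0x22A73  [4 reads]
#1 VA=0x905C22171DC (r,user):
  lvl0: tbl 0x1D, slot 18 ⇒ 0x26007 (P1/RW1/US1/PS0)
  lvl1: tbl 0x26, slot 23 ⇒ 0x29007 (P1/RW1/US1/PS0)
  lvl2: tbl 0x29, slot 17 ⇒ 0x2A007 (P1/RW1/US1/PS0)
  lvl3: tbl 0x2A, slot 23 ⇒ 0x2D007 (P1/RW1/US1/PS0)
  ⇒ phys 0x2D1DC  [4 reads]
#2 VA=0xA03C1C0FB0B (w,kernel):
  lvl0: tbl 0x1D, slot 20 ⇒ 0x31007 (P1/RW1/US1/PS0)
  lvl1: tbl 0x31, slot 15 ⇒ 0x32007 (P1/RW1/US1/PS0)
  lvl2: tbl 0x32, slot 14 ⇒ 0x35007 (P1/RW1/US1/PS0)
  lvl3: tbl 0x35, slot 15 ⇒ 0x37005 (P1/RW0/US1/PS0)
  ✗ PROTECTION_VIOLATION  [4 reads]
#3 VA=0x88540A1FCEC (w,user):
  lvl0: tbl 0x1D, slot 17 ⇒ 0x3B007 (P1/RW1/US1/PS0)
  lvl1: tbl 0x3B, slot 21 ⇒ 0x3D007 (P1/RW1/US1/PS0)
  lvl2: tbl 0x3D, slot 5 ⇒ 0x3E007 (P1/RW1/US1/PS0)
  lvl3: tbl 0x3E, slot 31 ⇒ 0x41005 (P1/RW0/US1/PS0)
  ✗ PROTECTION_VIOLATION  [4 reads]

TLB: [["0x70201406", "0x22"], ["0x905C2217", "0x2D"]]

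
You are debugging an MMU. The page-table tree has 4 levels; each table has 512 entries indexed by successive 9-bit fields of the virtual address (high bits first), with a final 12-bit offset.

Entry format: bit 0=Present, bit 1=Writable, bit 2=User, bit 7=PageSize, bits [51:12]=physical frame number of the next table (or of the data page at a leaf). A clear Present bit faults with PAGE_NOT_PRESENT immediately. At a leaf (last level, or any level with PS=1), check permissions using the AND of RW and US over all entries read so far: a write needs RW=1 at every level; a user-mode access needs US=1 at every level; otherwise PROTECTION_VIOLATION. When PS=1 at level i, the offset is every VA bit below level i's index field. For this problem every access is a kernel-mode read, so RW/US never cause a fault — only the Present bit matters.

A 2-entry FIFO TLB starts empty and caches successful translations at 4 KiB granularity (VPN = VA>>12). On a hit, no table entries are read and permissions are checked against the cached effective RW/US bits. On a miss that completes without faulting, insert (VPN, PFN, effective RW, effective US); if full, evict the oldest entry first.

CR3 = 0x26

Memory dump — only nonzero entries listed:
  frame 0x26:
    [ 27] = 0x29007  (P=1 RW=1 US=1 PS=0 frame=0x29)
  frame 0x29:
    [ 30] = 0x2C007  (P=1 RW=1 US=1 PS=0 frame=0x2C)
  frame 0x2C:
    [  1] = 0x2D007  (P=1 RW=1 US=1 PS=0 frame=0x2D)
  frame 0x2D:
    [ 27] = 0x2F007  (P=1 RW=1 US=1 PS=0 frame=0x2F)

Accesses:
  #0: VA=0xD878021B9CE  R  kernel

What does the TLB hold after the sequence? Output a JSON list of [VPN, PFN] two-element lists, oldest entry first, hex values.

Per-access translation:
#0 VA=0xD878021B9CE (r,kernel):
  L0 @0x26[27] → 0x29007  P=1,RW=1,US=1,PS=0
  L1 @0x29[30] → 0x2C007  P=1,RW=1,US=1,PS=0
  L2 @0x2C[1] → 0x2D007  P=1,RW=1,US=1,PS=0
  L3 @0x2D[27] → 0x2F007  P=1,RW=1,US=1,PS=0
  ⇒ phys 0x2F9CE  [4 reads]

TLB: [["0xD878021B", "0x2F"]]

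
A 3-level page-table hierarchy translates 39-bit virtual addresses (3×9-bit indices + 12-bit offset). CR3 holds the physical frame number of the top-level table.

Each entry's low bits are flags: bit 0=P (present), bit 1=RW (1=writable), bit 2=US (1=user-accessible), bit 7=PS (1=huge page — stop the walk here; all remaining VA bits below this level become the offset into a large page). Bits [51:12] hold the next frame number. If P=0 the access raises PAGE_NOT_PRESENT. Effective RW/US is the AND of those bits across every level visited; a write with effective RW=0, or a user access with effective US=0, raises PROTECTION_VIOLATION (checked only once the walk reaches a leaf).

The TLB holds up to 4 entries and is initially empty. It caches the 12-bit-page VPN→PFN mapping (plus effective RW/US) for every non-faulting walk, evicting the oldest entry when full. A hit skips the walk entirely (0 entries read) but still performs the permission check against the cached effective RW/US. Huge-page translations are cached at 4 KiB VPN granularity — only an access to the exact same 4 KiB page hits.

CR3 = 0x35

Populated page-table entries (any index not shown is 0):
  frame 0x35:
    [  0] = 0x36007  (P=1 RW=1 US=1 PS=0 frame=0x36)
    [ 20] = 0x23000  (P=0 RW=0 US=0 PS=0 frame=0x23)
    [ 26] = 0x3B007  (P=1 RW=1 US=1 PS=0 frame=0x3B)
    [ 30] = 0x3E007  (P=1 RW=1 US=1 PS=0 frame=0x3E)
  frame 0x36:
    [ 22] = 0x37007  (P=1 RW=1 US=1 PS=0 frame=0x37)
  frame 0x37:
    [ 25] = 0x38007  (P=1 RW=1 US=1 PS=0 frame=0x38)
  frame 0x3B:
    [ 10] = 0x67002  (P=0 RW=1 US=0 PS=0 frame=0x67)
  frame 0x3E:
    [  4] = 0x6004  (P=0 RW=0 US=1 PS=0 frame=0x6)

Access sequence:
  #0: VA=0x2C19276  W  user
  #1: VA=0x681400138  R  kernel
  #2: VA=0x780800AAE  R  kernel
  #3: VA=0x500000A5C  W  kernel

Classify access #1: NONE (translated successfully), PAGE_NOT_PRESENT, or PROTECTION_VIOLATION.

Trace:
#0 VA=0x2C19276 (w,user):
  L0: frame=0x35 idx=0 entry=0x36007 [P=1 RW=1 US=1 PS=0]
  L1: frame=0x36 idx=22 entry=0x37007 [P=1 RW=1 US=1 PS=0]
  L2: frame=0x37 idx=25 entry=0x38007 [P=1 RW=1 US=1 PS=0]
  ✓ 0x38276  — 3 lookups
#1 VA=0x681400138 (r,kernel):
  L0: frame=0x35 idx=26 entry=0x3B007 [P=1 RW=1 US=1 PS=0]
  L1: frame=0x3B idx=10 entry=0x67002 [P=0 RW=1 US=0 PS=0]
  ⇒ fault: PAGE_NOT_PRESENT  — 2 lookups
#2 VA=0x780800AAE (r,kernel):
  L0: frame=0x35 idx=30 entry=0x3E007 [P=1 RW=1 US=1 PS=0]
  L1: frame=0x3E idx=4 entry=0x6004 [P=0 RW=0 US=1 PS=0]
  ⇒ fault: PAGE_NOT_PRESENT  — 2 lookups
#3 VA=0x500000A5C (w,kernel):
  L0: frame=0x35 idx=20 entry=0x23000 [P=0 RW=0 US=0 PS=0]
  ⇒ fault: PAGE_NOT_PRESENT  — 1 lookups

Access #1 fault: PAGE_NOT_PRESENT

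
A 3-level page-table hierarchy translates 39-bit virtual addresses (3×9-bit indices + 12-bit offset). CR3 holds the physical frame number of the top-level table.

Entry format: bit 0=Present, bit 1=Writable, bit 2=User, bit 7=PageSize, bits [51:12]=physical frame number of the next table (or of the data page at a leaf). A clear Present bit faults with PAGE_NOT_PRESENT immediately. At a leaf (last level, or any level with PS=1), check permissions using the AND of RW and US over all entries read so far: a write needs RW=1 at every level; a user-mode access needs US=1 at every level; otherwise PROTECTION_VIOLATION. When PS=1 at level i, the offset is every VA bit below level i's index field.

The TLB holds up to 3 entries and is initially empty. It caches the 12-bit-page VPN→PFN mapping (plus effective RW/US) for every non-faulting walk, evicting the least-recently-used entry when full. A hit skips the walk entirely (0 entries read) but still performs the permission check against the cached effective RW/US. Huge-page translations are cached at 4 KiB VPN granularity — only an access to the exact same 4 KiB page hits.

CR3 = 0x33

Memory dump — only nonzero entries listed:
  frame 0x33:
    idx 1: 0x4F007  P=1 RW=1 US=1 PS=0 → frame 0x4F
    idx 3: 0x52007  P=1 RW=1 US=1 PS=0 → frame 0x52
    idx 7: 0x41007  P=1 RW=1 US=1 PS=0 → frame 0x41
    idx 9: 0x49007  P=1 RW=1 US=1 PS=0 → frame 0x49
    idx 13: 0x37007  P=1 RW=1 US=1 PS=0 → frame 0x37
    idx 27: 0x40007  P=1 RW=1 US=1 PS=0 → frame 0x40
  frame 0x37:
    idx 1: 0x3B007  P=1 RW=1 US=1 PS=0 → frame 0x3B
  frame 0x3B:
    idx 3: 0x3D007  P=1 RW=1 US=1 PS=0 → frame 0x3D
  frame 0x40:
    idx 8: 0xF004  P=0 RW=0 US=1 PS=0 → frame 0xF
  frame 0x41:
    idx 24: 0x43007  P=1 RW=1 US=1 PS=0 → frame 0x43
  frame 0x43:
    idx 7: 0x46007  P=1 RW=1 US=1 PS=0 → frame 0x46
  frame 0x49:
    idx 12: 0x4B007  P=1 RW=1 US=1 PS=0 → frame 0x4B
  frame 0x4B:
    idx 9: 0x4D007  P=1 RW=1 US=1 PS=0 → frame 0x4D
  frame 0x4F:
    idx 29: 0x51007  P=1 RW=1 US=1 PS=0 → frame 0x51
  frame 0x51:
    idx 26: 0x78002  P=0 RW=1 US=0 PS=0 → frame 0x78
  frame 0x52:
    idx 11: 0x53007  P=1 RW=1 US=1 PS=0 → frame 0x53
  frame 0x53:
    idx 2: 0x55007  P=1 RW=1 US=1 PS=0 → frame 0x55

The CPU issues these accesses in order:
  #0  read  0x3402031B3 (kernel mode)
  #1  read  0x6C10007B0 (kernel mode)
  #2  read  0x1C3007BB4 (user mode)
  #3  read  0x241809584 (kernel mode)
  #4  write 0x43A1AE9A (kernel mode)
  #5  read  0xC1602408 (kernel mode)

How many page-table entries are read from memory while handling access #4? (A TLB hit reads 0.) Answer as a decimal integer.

Per-access translation:
#0 VA=0x3402031B3 (r,kernel):
  [0] read 0x33 idx=13: raw=0x37007 flags P=1 W=1 U=1 S=0
  [1] read 0x37 idx=1: raw=0x3B007 flags P=1 W=1 U=1 S=0
  [2] read 0x3B idx=3: raw=0x3D007 flags P=1 W=1 U=1 S=0
  ✓ 0x3D1B3  — 3 lookups
#1 VA=0x6C10007B0 (r,kernel):
  [0] read 0x33 idx=27: raw=0x40007 flags P=1 W=1 U=1 S=0
  [1] read 0x40 idx=8: raw=0xF004 flags P=0 W=0 U=1 S=0
  ✗ PAGE_NOT_PRESENT  [2 reads]
#2 VA=0x1C3007BB4 (r,user):
  [0] read 0x33 idx=7: raw=0x41007 flags P=1 W=1 U=1 S=0
  [1] read 0x41 idx=24: raw=0x43007 flags P=1 W=1 U=1 S=0
  [2] read 0x43 idx=7: raw=0x46007 flags P=1 W=1 U=1 S=0
  ✓ 0x46BB4  — 3 lookups
#3 VA=0x241809584 (r,kernel):
  [0] read 0x33 idx=9: raw=0x49007 flags P=1 W=1 U=1 S=0
  [1] read 0x49 idx=12: raw=0x4B007 flags P=1 W=1 U=1 S=0
  [2] read 0x4B idx=9: raw=0x4D007 flags P=1 W=1 U=1 S=0
  ✓ 0x4D584  — 3 lookups
#4 VA=0x43A1AE9A (w,kernel):
  [0] read 0x33 idx=1: raw=0x4F007 flags P=1 W=1 U=1 S=0
  [1] read 0x4F idx=29: raw=0x51007 flags P=1 W=1 U=1 S=0
  [2] read 0x51 idx=26: raw=0x78002 flags P=0 W=1 U=0 S=0
  ✗ PAGE_NOT_PRESENT  [3 reads]
#5 VA=0xC1602408 (r,kernel):
  [0] read 0x33 idx=3: raw=0x52007 flags P=1 W=1 U=1 S=0
  [1] read 0x52 idx=11: raw=0x53007 flags P=1 W=1 U=1 S=0
  [2] read 0x53 idx=2: raw=0x55007 flags P=1 W=1 U=1 S=0
  ✓ 0x55408  — 3 lookups

Entries read for #4: 3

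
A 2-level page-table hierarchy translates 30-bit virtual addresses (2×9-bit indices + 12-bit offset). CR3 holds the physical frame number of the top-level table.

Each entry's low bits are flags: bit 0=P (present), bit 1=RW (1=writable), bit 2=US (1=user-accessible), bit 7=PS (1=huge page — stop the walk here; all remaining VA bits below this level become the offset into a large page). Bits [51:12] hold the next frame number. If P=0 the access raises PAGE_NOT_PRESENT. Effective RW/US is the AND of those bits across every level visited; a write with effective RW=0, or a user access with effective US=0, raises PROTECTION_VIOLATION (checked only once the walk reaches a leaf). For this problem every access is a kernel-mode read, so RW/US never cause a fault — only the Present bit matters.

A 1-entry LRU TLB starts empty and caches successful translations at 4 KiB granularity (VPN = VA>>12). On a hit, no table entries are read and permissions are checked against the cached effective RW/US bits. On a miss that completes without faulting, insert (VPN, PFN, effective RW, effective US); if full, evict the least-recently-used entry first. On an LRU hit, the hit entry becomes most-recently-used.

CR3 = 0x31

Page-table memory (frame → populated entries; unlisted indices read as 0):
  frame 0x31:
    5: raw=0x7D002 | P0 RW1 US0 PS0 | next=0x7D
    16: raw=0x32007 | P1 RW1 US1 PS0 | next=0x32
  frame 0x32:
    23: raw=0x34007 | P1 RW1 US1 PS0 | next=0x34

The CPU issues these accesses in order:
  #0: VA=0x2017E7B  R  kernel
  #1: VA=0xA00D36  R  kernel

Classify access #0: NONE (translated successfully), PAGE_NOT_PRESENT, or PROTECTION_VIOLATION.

Per-access translation:
#0 VA=0x2017E7B (r,kernel):
  L0 @0x31[16] → 0x32007  P=1,RW=1,US=1,PS=0
  L1 @0x32[23] → 0x34007  P=1,RW=1,US=1,PS=0
  ✓ 0x34E7B  — 2 lookups
#1 VA=0xA00D36 (r,kernel):
  L0 @0x31[5] → 0x7D002  P=0,RW=1,US=0,PS=0
  ⇒ fault: PAGE_NOT_PRESENT  — 1 lookups

Access #0 fault: NONE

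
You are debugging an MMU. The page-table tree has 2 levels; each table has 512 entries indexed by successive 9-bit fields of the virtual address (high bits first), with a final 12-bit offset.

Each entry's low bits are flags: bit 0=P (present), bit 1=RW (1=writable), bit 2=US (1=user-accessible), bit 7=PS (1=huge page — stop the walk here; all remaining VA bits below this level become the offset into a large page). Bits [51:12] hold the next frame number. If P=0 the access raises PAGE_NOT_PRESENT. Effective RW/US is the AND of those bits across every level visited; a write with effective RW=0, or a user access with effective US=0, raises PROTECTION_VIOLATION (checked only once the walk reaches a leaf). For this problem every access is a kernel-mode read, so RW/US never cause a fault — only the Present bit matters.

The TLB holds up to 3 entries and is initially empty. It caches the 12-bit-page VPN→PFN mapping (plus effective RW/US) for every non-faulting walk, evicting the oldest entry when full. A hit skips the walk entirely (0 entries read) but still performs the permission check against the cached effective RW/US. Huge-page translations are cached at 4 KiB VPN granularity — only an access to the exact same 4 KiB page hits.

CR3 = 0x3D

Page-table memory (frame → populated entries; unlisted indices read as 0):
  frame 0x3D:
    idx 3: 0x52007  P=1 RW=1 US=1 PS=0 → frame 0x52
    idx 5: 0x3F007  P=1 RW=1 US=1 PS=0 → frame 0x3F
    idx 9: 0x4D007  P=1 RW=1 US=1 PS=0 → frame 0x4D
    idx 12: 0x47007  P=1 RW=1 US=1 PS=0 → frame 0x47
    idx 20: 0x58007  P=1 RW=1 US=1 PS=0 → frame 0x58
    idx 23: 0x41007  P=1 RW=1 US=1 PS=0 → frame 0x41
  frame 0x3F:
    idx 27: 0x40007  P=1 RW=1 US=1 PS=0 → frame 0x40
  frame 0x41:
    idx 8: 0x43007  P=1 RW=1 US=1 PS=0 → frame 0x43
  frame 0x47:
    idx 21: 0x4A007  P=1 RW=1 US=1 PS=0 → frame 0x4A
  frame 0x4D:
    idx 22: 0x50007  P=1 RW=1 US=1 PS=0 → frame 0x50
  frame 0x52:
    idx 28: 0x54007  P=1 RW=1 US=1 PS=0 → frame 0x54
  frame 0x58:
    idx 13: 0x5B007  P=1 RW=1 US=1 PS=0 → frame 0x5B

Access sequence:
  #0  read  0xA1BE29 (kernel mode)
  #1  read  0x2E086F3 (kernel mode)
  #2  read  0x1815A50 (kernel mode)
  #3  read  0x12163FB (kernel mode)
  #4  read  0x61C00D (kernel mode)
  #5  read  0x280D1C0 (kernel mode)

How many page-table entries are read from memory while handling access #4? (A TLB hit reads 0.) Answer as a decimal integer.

Walk each access:
#0 VA=0xA1BE29 (r,kernel):
  L0 @0x3D[5] → 0x3F007  P=1,RW=1,US=1,PS=0
  L1 @0x3F[27] → 0x40007  P=1,RW=1,US=1,PS=0
  ✓ 0x40E29  — 2 lookups
#1 VA=0x2E086F3 (r,kernel):
  L0 @0x3D[23] → 0x41007  P=1,RW=1,US=1,PS=0
  L1 @0x41[8] → 0x43007  P=1,RW=1,US=1,PS=0
  ✓ 0x436F3  — 2 lookups
#2 VA=0x1815A50 (r,kernel):
  L0 @0x3D[12] → 0x47007  P=1,RW=1,US=1,PS=0
  L1 @0x47[21] → 0x4A007  P=1,RW=1,US=1,PS=0
  ✓ 0x4AA50  — 2 lookups
#3 VA=0x12163FB (r,kernel):
  L0 @0x3D[9] → 0x4D007  P=1,RW=1,US=1,PS=0
  L1 @0x4D[22] → 0x50007  P=1,RW=1,US=1,PS=0
  ✓ 0x503FB  — 2 lookups
#4 VA=0x61C00D (r,kernel):
  L0 @0x3D[3] → 0x52007  P=1,RW=1,US=1,PS=0
  L1 @0x52[28] → 0x54007  P=1,RW=1,US=1,PS=0
  ✓ 0x5400D  — 2 lookups
#5 VA=0x280D1C0 (r,kernel):
  L0 @0x3D[20] → 0x58007  P=1,RW=1,US=1,PS=0
  L1 @0x58[13] → 0x5B007  P=1,RW=1,US=1,PS=0
  ✓ 0x5B1C0  — 2 lookups

Entries read for #4: 2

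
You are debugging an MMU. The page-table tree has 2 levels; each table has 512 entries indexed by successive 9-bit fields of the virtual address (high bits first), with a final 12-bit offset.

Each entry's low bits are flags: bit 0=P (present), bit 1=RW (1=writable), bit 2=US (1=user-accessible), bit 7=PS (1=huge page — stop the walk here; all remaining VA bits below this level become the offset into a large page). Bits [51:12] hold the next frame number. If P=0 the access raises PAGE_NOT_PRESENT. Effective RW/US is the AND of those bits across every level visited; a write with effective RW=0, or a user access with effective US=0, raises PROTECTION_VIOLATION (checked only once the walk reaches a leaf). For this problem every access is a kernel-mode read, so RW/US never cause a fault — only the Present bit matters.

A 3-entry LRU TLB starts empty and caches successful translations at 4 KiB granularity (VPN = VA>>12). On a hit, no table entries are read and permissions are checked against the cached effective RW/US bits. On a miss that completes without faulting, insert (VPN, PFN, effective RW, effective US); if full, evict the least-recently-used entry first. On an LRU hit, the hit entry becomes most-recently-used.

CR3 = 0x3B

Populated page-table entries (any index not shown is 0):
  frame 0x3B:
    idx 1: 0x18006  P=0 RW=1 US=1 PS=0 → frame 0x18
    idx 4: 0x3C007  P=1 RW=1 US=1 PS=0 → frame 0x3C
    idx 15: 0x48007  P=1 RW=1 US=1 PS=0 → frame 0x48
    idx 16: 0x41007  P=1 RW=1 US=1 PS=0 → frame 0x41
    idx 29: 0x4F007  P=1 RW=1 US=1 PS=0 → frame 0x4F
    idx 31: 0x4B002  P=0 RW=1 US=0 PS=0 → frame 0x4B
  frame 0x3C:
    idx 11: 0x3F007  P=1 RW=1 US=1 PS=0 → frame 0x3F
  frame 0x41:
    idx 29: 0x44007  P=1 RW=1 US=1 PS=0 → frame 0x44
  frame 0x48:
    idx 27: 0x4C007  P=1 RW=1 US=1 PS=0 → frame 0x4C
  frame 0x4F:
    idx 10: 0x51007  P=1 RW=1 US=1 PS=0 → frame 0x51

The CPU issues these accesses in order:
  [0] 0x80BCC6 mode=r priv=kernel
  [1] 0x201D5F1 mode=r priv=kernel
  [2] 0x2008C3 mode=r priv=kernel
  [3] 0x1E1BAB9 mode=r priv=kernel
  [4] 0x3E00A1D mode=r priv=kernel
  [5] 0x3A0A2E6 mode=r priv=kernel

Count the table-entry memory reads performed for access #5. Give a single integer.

Per-access translation:
#0 VA=0x80BCC6 (r,kernel):
  L0 @0x3B[4] → 0x3C007  P=1,RW=1,US=1,PS=0
  L1 @0x3C[11] → 0x3F007  P=1,RW=1,US=1,PS=0
  ⇒ phys 0x3FCC6  [2 reads]
#1 VA=0x201D5F1 (r,kernel):
  L0 @0x3B[16] → 0x41007  P=1,RW=1,US=1,PS=0
  L1 @0x41[29] → 0x44007  P=1,RW=1,US=1,PS=0
  ⇒ phys 0x445F1  [2 reads]
#2 VA=0x2008C3 (r,kernel):
  L0 @0x3B[1] → 0x18006  P=0,RW=1,US=1,PS=0
  ✗ PAGE_NOT_PRESENT  [1 reads]
#3 VA=0x1E1BAB9 (r,kernel):
  L0 @0x3B[15] → 0x48007  P=1,RW=1,US=1,PS=0
  L1 @0x48[27] → 0x4C007  P=1,RW=1,US=1,PS=0
  ⇒ phys 0x4CAB9  [2 reads]
#4 VA=0x3E00A1D (r,kernel):
  L0 @0x3B[31] → 0x4B002  P=0,RW=1,US=0,PS=0
  ✗ PAGE_NOT_PRESENT  [1 reads]
#5 VA=0x3A0A2E6 (r,kernel):
  L0 @0x3B[29] → 0x4F007  P=1,RW=1,US=1,PS=0
  L1 @0x4F[10] → 0x51007  P=1,RW=1,US=1,PS=0
  ⇒ phys 0x512E6  [2 reads]

Entries read for #5: 2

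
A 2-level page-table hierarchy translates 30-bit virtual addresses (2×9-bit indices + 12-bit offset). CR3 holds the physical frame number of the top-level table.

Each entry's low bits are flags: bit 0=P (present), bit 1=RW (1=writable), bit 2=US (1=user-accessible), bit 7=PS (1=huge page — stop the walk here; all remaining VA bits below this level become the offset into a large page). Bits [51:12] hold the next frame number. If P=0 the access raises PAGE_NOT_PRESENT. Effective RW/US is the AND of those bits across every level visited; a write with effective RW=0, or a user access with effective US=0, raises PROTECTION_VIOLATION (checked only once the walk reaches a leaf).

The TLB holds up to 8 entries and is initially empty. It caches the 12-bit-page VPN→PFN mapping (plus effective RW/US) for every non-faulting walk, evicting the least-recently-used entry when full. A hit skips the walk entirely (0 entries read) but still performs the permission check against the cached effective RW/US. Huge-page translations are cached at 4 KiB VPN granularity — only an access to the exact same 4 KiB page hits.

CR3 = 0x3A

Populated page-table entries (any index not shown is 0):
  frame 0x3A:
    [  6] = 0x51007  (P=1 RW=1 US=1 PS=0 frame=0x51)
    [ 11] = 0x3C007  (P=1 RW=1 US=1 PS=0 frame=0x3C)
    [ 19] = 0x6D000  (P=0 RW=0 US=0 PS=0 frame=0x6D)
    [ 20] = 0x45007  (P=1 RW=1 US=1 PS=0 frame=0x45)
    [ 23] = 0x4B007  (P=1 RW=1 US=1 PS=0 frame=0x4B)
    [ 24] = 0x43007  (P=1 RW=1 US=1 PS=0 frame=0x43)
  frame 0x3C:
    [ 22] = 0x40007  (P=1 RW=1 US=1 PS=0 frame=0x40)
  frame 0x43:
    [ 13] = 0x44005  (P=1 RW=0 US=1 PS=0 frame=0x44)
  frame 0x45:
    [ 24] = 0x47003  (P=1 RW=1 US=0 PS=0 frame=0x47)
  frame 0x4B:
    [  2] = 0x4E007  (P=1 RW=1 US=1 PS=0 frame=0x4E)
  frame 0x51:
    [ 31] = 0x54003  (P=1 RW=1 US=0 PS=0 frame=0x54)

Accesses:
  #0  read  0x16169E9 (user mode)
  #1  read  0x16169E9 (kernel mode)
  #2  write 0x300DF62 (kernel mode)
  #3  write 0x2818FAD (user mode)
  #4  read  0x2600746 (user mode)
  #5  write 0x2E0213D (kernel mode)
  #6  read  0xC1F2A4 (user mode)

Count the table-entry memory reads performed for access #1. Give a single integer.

Per-access translation:
#0 VA=0x16169E9 (r,user):
  L0 @0x3A[11] → 0x3C007  P=1,RW=1,US=1,PS=0
  L1 @0x3C[22] → 0x40007  P=1,RW=1,US=1,PS=0
  ⇒ phys 0x409E9  [2 reads]
#1 VA=0x16169E9 (r,kernel):
  TLB hit vpn=0x1616 → PA=0x409E9
#2 VA=0x300DF62 (w,kernel):
  L0 @0x3A[24] → 0x43007  P=1,RW=1,US=1,PS=0
  L1 @0x43[13] → 0x44005  P=1,RW=0,US=1,PS=0
  → PROTECTION_VIOLATION  (2 entries read)
#3 VA=0x2818FAD (w,user):
  L0 @0x3A[20] → 0x45007  P=1,RW=1,US=1,PS=0
  L1 @0x45[24] → 0x47003  P=1,RW=1,US=0,PS=0
  → PROTECTION_VIOLATION  (2 entries read)
#4 VA=0x2600746 (r,user):
  L0 @0x3A[19] → 0x6D000  P=0,RW=0,US=0,PS=0
  → PAGE_NOT_PRESENT  (1 entries read)
#5 VA=0x2E0213D (w,kernel):
  L0 @0x3A[23] → 0x4B007  P=1,RW=1,US=1,PS=0
  L1 @0x4B[2] → 0x4E007  P=1,RW=1,US=1,PS=0
  ⇒ phys 0x4E13D  [2 reads]
#6 VA=0xC1F2A4 (r,user):
  L0 @0x3A[6] → 0x51007  P=1,RW=1,US=1,PS=0
  L1 @0x51[31] → 0x54003  P=1,RW=1,US=0,PS=0
  → PROTECTION_VIOLATION  (2 entries read)

Entries read for #1: 0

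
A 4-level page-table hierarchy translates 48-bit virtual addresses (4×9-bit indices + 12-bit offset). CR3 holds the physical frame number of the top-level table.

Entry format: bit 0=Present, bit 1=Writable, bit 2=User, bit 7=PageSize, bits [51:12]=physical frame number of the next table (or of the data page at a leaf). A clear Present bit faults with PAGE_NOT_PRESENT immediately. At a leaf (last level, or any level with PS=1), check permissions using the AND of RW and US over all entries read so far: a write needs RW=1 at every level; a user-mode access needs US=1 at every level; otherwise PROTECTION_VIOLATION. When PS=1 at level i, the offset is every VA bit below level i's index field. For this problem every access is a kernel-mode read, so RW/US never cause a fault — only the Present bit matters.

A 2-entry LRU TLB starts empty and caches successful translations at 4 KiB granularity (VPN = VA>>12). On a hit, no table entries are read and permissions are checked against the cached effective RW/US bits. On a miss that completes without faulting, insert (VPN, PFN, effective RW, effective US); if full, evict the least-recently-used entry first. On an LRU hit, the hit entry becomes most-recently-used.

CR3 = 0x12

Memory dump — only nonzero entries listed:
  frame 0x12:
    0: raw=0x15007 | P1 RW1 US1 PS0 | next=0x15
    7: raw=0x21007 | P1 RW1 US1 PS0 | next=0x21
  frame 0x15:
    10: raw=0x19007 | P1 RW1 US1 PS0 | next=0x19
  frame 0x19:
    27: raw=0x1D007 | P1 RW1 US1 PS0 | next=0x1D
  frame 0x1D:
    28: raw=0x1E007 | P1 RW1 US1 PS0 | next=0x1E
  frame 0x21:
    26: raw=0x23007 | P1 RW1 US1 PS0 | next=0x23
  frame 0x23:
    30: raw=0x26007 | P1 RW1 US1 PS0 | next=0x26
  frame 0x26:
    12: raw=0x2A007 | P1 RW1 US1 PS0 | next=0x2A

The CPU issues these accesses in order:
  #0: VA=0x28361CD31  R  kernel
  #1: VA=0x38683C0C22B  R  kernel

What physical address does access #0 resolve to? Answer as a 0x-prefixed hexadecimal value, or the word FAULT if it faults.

Walk each access:
#0 VA=0x28361CD31 (r,kernel):
  lvl0: tbl 0x12, slot 0 ⇒ 0x15007 (P1/RW1/US1/PS0)
  lvl1: tbl 0x15, slot 10 ⇒ 0x19007 (P1/RW1/US1/PS0)
  lvl2: tbl 0x19, slot 27 ⇒ 0x1D007 (P1/RW1/US1/PS0)
  lvl3: tbl 0x1D, slot 28 ⇒ 0x1E007 (P1/RW1/US1/PS0)
  → PA=0x1ED31  (4 entries read)
#1 VA=0x38683C0C22B (r,kernel):
  lvl0: tbl 0x12, slot 7 ⇒ 0x21007 (P1/RW1/US1/PS0)
  lvl1: tbl 0x21, slot 26 ⇒ 0x23007 (P1/RW1/US1/PS0)
  lvl2: tbl 0x23, slot 30 ⇒ 0x26007 (P1/RW1/US1/PS0)
  lvl3: tbl 0x26, slot 12 ⇒ 0x2A007 (P1/RW1/US1/PS0)
  → PA=0x2A22B  (4 entries read)

Access #0 PA: 0x1ED31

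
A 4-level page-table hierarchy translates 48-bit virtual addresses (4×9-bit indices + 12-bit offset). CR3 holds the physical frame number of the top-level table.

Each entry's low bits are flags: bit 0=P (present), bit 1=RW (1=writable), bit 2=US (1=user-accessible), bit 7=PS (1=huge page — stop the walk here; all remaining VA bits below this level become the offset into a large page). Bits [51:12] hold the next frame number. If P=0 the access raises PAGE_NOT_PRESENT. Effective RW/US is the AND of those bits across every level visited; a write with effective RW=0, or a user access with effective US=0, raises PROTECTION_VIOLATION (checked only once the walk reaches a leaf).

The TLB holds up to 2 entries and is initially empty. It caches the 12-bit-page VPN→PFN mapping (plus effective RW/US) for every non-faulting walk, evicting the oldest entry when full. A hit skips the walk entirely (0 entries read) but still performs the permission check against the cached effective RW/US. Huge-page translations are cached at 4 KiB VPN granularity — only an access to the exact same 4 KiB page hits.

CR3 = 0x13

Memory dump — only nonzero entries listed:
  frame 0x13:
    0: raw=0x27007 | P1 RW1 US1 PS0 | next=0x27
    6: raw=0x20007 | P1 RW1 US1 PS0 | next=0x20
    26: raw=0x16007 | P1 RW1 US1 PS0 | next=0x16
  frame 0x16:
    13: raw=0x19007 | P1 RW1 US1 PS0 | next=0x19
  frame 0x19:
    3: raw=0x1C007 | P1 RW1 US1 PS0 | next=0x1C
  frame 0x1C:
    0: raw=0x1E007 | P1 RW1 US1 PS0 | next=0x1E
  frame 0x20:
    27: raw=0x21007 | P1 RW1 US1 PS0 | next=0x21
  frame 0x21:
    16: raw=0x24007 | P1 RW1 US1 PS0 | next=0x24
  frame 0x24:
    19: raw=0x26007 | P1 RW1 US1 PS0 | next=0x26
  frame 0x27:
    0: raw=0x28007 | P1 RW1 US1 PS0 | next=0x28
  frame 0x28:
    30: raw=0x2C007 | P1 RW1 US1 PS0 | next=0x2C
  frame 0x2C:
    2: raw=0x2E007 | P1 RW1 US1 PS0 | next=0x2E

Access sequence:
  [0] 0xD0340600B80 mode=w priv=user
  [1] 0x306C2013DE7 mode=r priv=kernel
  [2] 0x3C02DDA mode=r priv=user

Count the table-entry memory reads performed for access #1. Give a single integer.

Per-access translation:
#0 VA=0xD0340600B80 (w,user):
  L0 @0x13[26] → 0x16007  P=1,RW=1,US=1,PS=0
  L1 @0x16[13] → 0x19007  P=1,RW=1,US=1,PS=0
  L2 @0x19[3] → 0x1C007  P=1,RW=1,US=1,PS=0
  L3 @0x1C[0] → 0x1E007  P=1,RW=1,US=1,PS=0
  → PA=0x1EB80  (4 entries read)
#1 VA=0x306C2013DE7 (r,kernel):
  L0 @0x13[6] → 0x20007  P=1,RW=1,US=1,PS=0
  L1 @0x20[27] → 0x21007  P=1,RW=1,US=1,PS=0
  L2 @0x21[16] → 0x24007  P=1,RW=1,US=1,PS=0
  L3 @0x24[19] → 0x26007  P=1,RW=1,US=1,PS=0
  → PA=0x26DE7  (4 entries read)
#2 VA=0x3C02DDA (r,user):
  L0 @0x13[0] → 0x27007  P=1,RW=1,US=1,PS=0
  L1 @0x27[0] → 0x28007  P=1,RW=1,US=1,PS=0
  L2 @0x28[30] → 0x2C007  P=1,RW=1,US=1,PS=0
  L3 @0x2C[2] → 0x2E007  P=1,RW=1,US=1,PS=0
  → PA=0x2EDDA  (4 entries read)

Entries read for #1: 4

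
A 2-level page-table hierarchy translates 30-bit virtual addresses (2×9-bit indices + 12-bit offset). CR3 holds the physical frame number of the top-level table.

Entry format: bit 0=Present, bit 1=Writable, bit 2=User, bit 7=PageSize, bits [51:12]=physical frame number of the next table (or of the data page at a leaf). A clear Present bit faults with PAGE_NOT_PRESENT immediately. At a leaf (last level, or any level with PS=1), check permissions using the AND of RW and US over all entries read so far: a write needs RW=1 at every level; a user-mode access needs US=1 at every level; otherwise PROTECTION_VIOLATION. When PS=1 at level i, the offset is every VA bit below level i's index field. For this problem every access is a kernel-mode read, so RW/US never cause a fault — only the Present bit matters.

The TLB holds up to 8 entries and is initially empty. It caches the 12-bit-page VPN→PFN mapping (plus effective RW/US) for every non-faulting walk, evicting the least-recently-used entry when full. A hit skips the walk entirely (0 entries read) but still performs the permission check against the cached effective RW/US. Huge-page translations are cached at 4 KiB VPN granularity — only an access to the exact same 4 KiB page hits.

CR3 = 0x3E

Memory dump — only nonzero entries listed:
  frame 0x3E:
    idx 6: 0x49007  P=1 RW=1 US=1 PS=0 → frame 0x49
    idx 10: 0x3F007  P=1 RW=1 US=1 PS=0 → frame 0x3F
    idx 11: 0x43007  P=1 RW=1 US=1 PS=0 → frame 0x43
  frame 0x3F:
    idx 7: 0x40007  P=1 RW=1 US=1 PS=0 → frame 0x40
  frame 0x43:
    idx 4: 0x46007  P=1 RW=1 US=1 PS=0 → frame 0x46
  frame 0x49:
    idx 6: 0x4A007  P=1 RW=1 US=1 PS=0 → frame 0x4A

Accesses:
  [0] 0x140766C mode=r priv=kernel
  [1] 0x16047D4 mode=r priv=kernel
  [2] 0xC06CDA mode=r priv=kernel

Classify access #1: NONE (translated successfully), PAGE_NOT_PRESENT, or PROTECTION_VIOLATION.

Per-access translation:
#0 VA=0x140766C (r,kernel):
  lvl0: tbl 0x3E, slot 10 ⇒ 0x3F007 (P1/RW1/US1/PS0)
  lvl1: tbl 0x3F, slot 7 ⇒ 0x40007 (P1/RW1/US1/PS0)
  → PA=0x4066C  (2 entries read)
#1 VA=0x16047D4 (r,kernel):
  lvl0: tbl 0x3E, slot 11 ⇒ 0x43007 (P1/RW1/US1/PS0)
  lvl1: tbl 0x43, slot 4 ⇒ 0x46007 (P1/RW1/US1/PS0)
  → PA=0x467D4  (2 entries read)
#2 VA=0xC06CDA (r,kernel):
  lvl0: tbl 0x3E, slot 6 ⇒ 0x49007 (P1/RW1/US1/PS0)
  lvl1: tbl 0x49, slot 6 ⇒ 0x4A007 (P1/RW1/US1/PS0)
  → PA=0x4ACDA  (2 entries read)

Access #1 fault: NONE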